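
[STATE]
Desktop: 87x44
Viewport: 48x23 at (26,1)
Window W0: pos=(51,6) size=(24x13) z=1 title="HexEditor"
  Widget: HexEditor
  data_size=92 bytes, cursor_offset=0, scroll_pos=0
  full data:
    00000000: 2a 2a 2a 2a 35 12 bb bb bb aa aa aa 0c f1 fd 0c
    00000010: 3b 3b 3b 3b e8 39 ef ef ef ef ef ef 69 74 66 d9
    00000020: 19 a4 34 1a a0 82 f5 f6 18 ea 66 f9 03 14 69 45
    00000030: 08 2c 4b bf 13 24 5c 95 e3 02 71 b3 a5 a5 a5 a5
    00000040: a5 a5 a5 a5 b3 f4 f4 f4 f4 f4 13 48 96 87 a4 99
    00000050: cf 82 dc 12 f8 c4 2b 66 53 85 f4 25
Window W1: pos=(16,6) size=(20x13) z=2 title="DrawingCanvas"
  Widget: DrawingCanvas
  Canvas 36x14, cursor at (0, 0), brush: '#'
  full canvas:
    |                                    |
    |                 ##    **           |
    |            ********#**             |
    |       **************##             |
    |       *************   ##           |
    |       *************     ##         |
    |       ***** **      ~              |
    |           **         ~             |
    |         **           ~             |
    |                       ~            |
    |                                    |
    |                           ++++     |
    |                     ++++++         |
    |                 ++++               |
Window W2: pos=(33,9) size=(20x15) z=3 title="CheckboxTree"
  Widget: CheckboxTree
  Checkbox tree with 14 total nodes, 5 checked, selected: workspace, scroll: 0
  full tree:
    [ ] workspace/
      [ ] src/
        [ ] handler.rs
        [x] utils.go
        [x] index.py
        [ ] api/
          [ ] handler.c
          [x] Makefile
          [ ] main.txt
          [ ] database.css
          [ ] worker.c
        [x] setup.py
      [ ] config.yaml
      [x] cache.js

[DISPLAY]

                                                
                                                
                                                
                                                
                                                
━━━━━━━━━┓               ┏━━━━━━━━━━━━━━━━━━━━━━
anvas    ┃               ┃ HexEditor            
─────────┨               ┠──────────────────────
       ┏━━━━━━━━━━━━━━━━━━┓0000000  2A 2a 2a 2a 
       ┃ CheckboxTree     ┃0000010  3b 3b 3b 3b 
   ****┠──────────────────┨0000020  19 a4 34 1a 
*******┃>[-] workspace/   ┃0000030  08 2c 4b bf 
*******┃   [-] src/       ┃0000040  a5 a5 a5 a5 
*******┃     [ ] handler.r┃0000050  cf 82 dc 12 
*** ** ┃     [x] utils.go ┃                     
  **   ┃     [x] index.py ┃                     
**     ┃     [-] api/     ┃                     
━━━━━━━┃       [ ] handler┃━━━━━━━━━━━━━━━━━━━━━
       ┃       [x] Makefil┃                     
       ┃       [ ] main.tx┃                     
       ┃       [ ] databas┃                     
       ┃       [ ] worker.┃                     
       ┗━━━━━━━━━━━━━━━━━━┛                     


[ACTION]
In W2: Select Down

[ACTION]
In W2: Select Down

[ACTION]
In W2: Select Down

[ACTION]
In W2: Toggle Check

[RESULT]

                                                
                                                
                                                
                                                
                                                
━━━━━━━━━┓               ┏━━━━━━━━━━━━━━━━━━━━━━
anvas    ┃               ┃ HexEditor            
─────────┨               ┠──────────────────────
       ┏━━━━━━━━━━━━━━━━━━┓0000000  2A 2a 2a 2a 
       ┃ CheckboxTree     ┃0000010  3b 3b 3b 3b 
   ****┠──────────────────┨0000020  19 a4 34 1a 
*******┃ [-] workspace/   ┃0000030  08 2c 4b bf 
*******┃   [-] src/       ┃0000040  a5 a5 a5 a5 
*******┃     [ ] handler.r┃0000050  cf 82 dc 12 
*** ** ┃>    [ ] utils.go ┃                     
  **   ┃     [x] index.py ┃                     
**     ┃     [-] api/     ┃                     
━━━━━━━┃       [ ] handler┃━━━━━━━━━━━━━━━━━━━━━
       ┃       [x] Makefil┃                     
       ┃       [ ] main.tx┃                     
       ┃       [ ] databas┃                     
       ┃       [ ] worker.┃                     
       ┗━━━━━━━━━━━━━━━━━━┛                     


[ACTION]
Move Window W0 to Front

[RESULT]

                                                
                                                
                                                
                                                
                                                
━━━━━━━━━┓               ┏━━━━━━━━━━━━━━━━━━━━━━
anvas    ┃               ┃ HexEditor            
─────────┨               ┠──────────────────────
       ┏━━━━━━━━━━━━━━━━━┃00000000  2A 2a 2a 2a 
       ┃ CheckboxTree    ┃00000010  3b 3b 3b 3b 
   ****┠─────────────────┃00000020  19 a4 34 1a 
*******┃ [-] workspace/  ┃00000030  08 2c 4b bf 
*******┃   [-] src/      ┃00000040  a5 a5 a5 a5 
*******┃     [ ] handler.┃00000050  cf 82 dc 12 
*** ** ┃>    [ ] utils.go┃                      
  **   ┃     [x] index.py┃                      
**     ┃     [-] api/    ┃                      
━━━━━━━┃       [ ] handle┗━━━━━━━━━━━━━━━━━━━━━━
       ┃       [x] Makefil┃                     
       ┃       [ ] main.tx┃                     
       ┃       [ ] databas┃                     
       ┃       [ ] worker.┃                     
       ┗━━━━━━━━━━━━━━━━━━┛                     


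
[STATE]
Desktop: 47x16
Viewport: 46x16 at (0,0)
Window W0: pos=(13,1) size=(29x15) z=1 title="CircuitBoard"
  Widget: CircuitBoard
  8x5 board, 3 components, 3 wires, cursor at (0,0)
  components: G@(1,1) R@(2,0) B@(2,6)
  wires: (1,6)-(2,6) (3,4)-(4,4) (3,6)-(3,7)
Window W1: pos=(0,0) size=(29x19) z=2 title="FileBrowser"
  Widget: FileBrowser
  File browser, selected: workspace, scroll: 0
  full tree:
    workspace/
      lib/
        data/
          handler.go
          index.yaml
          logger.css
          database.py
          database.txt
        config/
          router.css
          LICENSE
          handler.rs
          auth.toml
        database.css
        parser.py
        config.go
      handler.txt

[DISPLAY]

┏━━━━━━━━━━━━━━━━━━━━━━━━━━━┓                 
┃ FileBrowser               ┃━━━━━━━━━━━━┓    
┠───────────────────────────┨            ┃    
┃> [-] workspace/           ┃────────────┨    
┃    [+] lib/               ┃6 7         ┃    
┃    handler.txt            ┃            ┃    
┃                           ┃            ┃    
┃                           ┃            ┃    
┃                           ┃            ┃    
┃                           ┃            ┃    
┃                           ┃            ┃    
┃                           ┃     ·      ┃    
┃                           ┃     │      ┃    
┃                           ┃     ·      ┃    
┃                           ┃            ┃    
┃                           ┃━━━━━━━━━━━━┛    


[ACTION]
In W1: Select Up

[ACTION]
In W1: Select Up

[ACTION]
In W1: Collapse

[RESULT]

┏━━━━━━━━━━━━━━━━━━━━━━━━━━━┓                 
┃ FileBrowser               ┃━━━━━━━━━━━━┓    
┠───────────────────────────┨            ┃    
┃> [+] workspace/           ┃────────────┨    
┃                           ┃6 7         ┃    
┃                           ┃            ┃    
┃                           ┃            ┃    
┃                           ┃            ┃    
┃                           ┃            ┃    
┃                           ┃            ┃    
┃                           ┃            ┃    
┃                           ┃     ·      ┃    
┃                           ┃     │      ┃    
┃                           ┃     ·      ┃    
┃                           ┃            ┃    
┃                           ┃━━━━━━━━━━━━┛    


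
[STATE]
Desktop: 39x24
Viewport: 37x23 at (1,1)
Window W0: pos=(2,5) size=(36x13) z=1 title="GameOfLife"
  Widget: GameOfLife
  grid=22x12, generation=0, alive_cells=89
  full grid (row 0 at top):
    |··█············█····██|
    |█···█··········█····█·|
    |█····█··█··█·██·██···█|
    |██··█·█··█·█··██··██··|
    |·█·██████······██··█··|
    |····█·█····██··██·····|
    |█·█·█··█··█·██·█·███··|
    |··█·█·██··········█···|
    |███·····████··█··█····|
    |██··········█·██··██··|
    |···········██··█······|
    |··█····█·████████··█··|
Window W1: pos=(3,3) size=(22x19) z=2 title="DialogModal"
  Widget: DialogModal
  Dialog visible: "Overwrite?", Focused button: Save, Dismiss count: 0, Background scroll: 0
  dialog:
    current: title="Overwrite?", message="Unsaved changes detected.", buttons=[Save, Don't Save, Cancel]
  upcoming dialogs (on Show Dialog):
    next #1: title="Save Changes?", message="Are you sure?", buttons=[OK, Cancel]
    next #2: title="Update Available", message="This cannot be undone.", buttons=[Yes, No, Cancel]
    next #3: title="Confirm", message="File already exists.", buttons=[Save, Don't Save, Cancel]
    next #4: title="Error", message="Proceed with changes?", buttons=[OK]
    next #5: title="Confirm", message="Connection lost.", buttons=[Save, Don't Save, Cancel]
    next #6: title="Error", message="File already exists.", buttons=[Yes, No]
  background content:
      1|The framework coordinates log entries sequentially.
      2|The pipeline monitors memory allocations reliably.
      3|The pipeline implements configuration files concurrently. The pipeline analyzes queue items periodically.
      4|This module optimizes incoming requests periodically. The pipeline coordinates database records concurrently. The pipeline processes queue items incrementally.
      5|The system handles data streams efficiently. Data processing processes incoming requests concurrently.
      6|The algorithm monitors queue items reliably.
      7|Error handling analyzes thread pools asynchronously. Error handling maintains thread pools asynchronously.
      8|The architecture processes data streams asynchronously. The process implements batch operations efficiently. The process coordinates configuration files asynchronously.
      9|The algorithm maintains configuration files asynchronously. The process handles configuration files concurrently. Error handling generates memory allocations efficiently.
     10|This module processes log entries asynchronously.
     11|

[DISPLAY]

                                     
                                     
  ┏━━━━━━━━━━━━━━━━━━━━┓             
  ┃ DialogModal        ┃             
 ┏┠────────────────────┨━━━━━━━━━━━━┓
 ┃┃The framework coordi┃            ┃
 ┠┃The pipeline monitor┃────────────┨
 ┃┃The pipeline impleme┃            ┃
 ┃┃This module optimize┃            ┃
 ┃┃The system handles d┃            ┃
 ┃┃Th┌──────────────┐to┃            ┃
 ┃┃Er│  Overwrite?  │ly┃            ┃
 ┃┃Th│Unsaved change│ro┃            ┃
 ┃┃Th│[Save]  Don't │ta┃            ┃
 ┃┃Th└──────────────┘se┃            ┃
 ┃┃                    ┃            ┃
 ┗┃                    ┃━━━━━━━━━━━━┛
  ┃                    ┃             
  ┃                    ┃             
  ┃                    ┃             
  ┗━━━━━━━━━━━━━━━━━━━━┛             
                                     
                                     


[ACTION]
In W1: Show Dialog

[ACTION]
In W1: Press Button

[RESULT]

                                     
                                     
  ┏━━━━━━━━━━━━━━━━━━━━┓             
  ┃ DialogModal        ┃             
 ┏┠────────────────────┨━━━━━━━━━━━━┓
 ┃┃The framework coordi┃            ┃
 ┠┃The pipeline monitor┃────────────┨
 ┃┃The pipeline impleme┃            ┃
 ┃┃This module optimize┃            ┃
 ┃┃The system handles d┃            ┃
 ┃┃The algorithm monito┃            ┃
 ┃┃Error handling analy┃            ┃
 ┃┃The architecture pro┃            ┃
 ┃┃The algorithm mainta┃            ┃
 ┃┃This module processe┃            ┃
 ┃┃                    ┃            ┃
 ┗┃                    ┃━━━━━━━━━━━━┛
  ┃                    ┃             
  ┃                    ┃             
  ┃                    ┃             
  ┗━━━━━━━━━━━━━━━━━━━━┛             
                                     
                                     


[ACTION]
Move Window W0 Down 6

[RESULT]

                                     
                                     
  ┏━━━━━━━━━━━━━━━━━━━━┓             
  ┃ DialogModal        ┃             
  ┠────────────────────┨             
  ┃The framework coordi┃             
  ┃The pipeline monitor┃             
  ┃The pipeline impleme┃             
  ┃This module optimize┃             
  ┃The system handles d┃             
 ┏┃The algorithm monito┃━━━━━━━━━━━━┓
 ┃┃Error handling analy┃            ┃
 ┠┃The architecture pro┃────────────┨
 ┃┃The algorithm mainta┃            ┃
 ┃┃This module processe┃            ┃
 ┃┃                    ┃            ┃
 ┃┃                    ┃            ┃
 ┃┃                    ┃            ┃
 ┃┃                    ┃            ┃
 ┃┃                    ┃            ┃
 ┃┗━━━━━━━━━━━━━━━━━━━━┛            ┃
 ┃██··········█·██··██··            ┃
 ┗━━━━━━━━━━━━━━━━━━━━━━━━━━━━━━━━━━┛


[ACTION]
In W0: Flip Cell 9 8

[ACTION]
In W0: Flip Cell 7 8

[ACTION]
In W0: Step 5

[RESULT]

                                     
                                     
  ┏━━━━━━━━━━━━━━━━━━━━┓             
  ┃ DialogModal        ┃             
  ┠────────────────────┨             
  ┃The framework coordi┃             
  ┃The pipeline monitor┃             
  ┃The pipeline impleme┃             
  ┃This module optimize┃             
  ┃The system handles d┃             
 ┏┃The algorithm monito┃━━━━━━━━━━━━┓
 ┃┃Error handling analy┃            ┃
 ┠┃The architecture pro┃────────────┨
 ┃┃The algorithm mainta┃            ┃
 ┃┃This module processe┃            ┃
 ┃┃                    ┃            ┃
 ┃┃                    ┃            ┃
 ┃┃                    ┃            ┃
 ┃┃                    ┃            ┃
 ┃┃                    ┃            ┃
 ┃┗━━━━━━━━━━━━━━━━━━━━┛            ┃
 ┃█·█·····███·█·····███·            ┃
 ┗━━━━━━━━━━━━━━━━━━━━━━━━━━━━━━━━━━┛


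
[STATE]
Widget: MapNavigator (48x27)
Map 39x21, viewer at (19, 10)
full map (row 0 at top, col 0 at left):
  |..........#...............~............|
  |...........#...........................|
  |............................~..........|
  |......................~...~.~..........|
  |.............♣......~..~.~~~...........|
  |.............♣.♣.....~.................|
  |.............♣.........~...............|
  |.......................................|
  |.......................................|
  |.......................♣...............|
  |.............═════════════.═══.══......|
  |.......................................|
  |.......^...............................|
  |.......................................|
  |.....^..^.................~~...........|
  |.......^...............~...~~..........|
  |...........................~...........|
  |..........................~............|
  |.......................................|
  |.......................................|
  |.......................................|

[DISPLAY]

                                                
                                                
                                                
     ..........#...............~............    
     ...........#...........................    
     ............................~..........    
     ......................~...~.~..........    
     .............♣......~..~.~~~...........    
     .............♣.♣.....~.................    
     .............♣.........~...............    
     .......................................    
     .......................................    
     .......................♣...............    
     .............══════@══════.═══.══......    
     .......................................    
     .......^...............................    
     .......................................    
     .....^..^.................~~...........    
     .......^...............~...~~..........    
     ...........................~...........    
     ..........................~............    
     .......................................    
     .......................................    
     .......................................    
                                                
                                                
                                                


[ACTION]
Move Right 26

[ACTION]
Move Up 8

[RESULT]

                                                
                                                
                                                
                                                
                                                
                                                
                                                
                                                
                                                
                                                
                                                
............~............                       
.........................                       
..............~.........@                       
........~...~.~..........                       
......~..~.~~~...........                       
.♣.....~.................                       
.........~...............                       
.........................                       
.........................                       
.........♣...............                       
════════════.═══.══......                       
.........................                       
.........................                       
.........................                       
............~~...........                       
.........~...~~..........                       


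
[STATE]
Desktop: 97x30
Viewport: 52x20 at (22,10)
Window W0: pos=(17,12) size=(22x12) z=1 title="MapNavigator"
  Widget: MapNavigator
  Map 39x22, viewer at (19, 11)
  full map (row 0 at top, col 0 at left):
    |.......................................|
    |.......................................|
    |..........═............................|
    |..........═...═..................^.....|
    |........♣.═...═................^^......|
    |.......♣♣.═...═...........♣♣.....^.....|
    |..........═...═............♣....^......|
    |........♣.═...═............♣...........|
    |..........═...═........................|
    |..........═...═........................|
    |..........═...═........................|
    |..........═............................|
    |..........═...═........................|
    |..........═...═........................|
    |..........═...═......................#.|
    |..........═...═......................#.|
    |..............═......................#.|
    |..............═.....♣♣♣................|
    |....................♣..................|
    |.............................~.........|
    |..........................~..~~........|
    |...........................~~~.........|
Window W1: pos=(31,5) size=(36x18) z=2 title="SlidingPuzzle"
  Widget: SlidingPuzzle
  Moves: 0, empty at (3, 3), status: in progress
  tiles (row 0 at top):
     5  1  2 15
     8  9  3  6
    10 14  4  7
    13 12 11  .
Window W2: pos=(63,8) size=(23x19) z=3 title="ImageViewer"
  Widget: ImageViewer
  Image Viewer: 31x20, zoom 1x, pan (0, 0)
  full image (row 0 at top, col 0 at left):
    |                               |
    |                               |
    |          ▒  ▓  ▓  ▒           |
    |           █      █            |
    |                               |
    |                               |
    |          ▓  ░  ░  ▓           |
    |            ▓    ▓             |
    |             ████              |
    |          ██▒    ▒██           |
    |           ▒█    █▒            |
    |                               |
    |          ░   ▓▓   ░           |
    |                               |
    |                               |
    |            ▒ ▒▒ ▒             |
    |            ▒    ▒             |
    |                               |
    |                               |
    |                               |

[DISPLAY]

         ┃├────┼────┼────┼────┤          ┠──────────
         ┃│  8 │  9 │  3 │  6 │          ┃          
━━━━━━━━━┃├────┼────┼────┼────┤          ┃          
Navigator┃│ 10 │ 14 │  4 │  7 │          ┃          
─────────┃├────┼────┼────┼────┤          ┃          
.═.......┃│ 13 │ 12 │ 11 │    │          ┃          
.═.......┃└────┴────┴────┴────┘          ┃          
.═.......┃Moves: 0                       ┃          
.═.......┃                               ┃          
......@..┃                               ┃          
.═.......┃                               ┃          
.═.......┃                               ┃          
.═.......┗━━━━━━━━━━━━━━━━━━━━━━━━━━━━━━━┃          
━━━━━━━━━━━━━━━━┛                        ┃          
                                         ┃          
                                         ┃          
                                         ┗━━━━━━━━━━
                                                    
                                                    
                                                    


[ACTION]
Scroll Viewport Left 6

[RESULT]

               ┃├────┼────┼────┼────┤          ┠────
               ┃│  8 │  9 │  3 │  6 │          ┃    
 ┏━━━━━━━━━━━━━┃├────┼────┼────┼────┤          ┃    
 ┃ MapNavigator┃│ 10 │ 14 │  4 │  7 │          ┃    
 ┠─────────────┃├────┼────┼────┼────┤          ┃    
 ┃.═...═.......┃│ 13 │ 12 │ 11 │    │          ┃    
 ┃.═...═.......┃└────┴────┴────┴────┘          ┃    
 ┃.═...═.......┃Moves: 0                       ┃    
 ┃.═...═.......┃                               ┃    
 ┃.═........@..┃                               ┃    
 ┃.═...═.......┃                               ┃    
 ┃.═...═.......┃                               ┃    
 ┃.═...═.......┗━━━━━━━━━━━━━━━━━━━━━━━━━━━━━━━┃    
 ┗━━━━━━━━━━━━━━━━━━━━┛                        ┃    
                                               ┃    
                                               ┃    
                                               ┗━━━━
                                                    
                                                    
                                                    


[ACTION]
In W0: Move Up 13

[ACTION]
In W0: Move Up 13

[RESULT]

               ┃├────┼────┼────┼────┤          ┠────
               ┃│  8 │  9 │  3 │  6 │          ┃    
 ┏━━━━━━━━━━━━━┃├────┼────┼────┼────┤          ┃    
 ┃ MapNavigator┃│ 10 │ 14 │  4 │  7 │          ┃    
 ┠─────────────┃├────┼────┼────┼────┤          ┃    
 ┃             ┃│ 13 │ 12 │ 11 │    │          ┃    
 ┃             ┃└────┴────┴────┴────┘          ┃    
 ┃             ┃Moves: 0                       ┃    
 ┃             ┃                               ┃    
 ┃..........@..┃                               ┃    
 ┃.............┃                               ┃    
 ┃.═...........┃                               ┃    
 ┃.═...═.......┗━━━━━━━━━━━━━━━━━━━━━━━━━━━━━━━┃    
 ┗━━━━━━━━━━━━━━━━━━━━┛                        ┃    
                                               ┃    
                                               ┃    
                                               ┗━━━━
                                                    
                                                    
                                                    


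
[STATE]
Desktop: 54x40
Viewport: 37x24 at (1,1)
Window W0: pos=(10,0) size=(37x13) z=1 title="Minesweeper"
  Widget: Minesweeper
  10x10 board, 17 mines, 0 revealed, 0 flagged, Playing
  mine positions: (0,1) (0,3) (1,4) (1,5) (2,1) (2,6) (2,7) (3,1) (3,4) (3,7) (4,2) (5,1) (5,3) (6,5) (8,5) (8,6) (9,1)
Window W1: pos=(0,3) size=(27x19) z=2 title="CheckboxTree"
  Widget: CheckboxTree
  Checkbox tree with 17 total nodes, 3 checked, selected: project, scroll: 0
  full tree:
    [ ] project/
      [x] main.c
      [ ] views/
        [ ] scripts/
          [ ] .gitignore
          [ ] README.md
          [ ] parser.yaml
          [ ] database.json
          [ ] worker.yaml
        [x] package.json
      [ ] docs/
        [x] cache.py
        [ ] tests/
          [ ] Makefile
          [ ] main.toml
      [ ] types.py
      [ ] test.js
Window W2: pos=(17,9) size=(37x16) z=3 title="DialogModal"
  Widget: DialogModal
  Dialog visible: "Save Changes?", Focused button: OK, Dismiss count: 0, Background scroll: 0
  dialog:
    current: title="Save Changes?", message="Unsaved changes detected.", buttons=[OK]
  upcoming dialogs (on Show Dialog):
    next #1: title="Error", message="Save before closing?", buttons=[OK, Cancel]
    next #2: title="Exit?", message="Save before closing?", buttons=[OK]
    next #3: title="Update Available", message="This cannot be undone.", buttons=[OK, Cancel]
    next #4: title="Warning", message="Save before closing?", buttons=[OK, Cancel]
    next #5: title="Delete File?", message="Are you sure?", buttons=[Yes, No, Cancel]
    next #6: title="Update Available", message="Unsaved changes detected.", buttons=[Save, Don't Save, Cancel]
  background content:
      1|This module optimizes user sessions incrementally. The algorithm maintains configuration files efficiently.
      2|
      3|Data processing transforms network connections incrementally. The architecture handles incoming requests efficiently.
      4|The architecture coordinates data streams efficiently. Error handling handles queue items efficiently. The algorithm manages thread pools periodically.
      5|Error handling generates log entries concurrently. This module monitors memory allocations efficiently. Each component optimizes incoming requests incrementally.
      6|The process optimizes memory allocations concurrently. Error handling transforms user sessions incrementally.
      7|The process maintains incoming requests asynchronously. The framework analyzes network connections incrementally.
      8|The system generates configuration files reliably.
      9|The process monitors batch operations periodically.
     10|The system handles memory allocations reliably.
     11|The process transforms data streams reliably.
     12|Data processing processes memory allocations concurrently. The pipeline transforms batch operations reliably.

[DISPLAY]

         ┃ Minesweeper               
         ┠───────────────────────────
━━━━━━━━━━━━━━━━━━━━━━━━━┓           
 CheckboxTree            ┃           
─────────────────────────┨           
>[-] project/            ┃           
   [x] main.c            ┃           
   [-] views/            ┃           
     [ ] scripts┏━━━━━━━━━━━━━━━━━━━━
       [ ] .giti┃ DialogModal        
       [ ] READM┠────────────────────
       [ ] parse┃This module optimize
       [ ] datab┃                    
       [ ] worke┃Data processing tran
     [x] package┃The┌────────────────
   [-] docs/    ┃Err│       Save Chan
     [x] cache.p┃The│ Unsaved changes
     [ ] tests/ ┃The│            [OK]
       [ ] Makef┃The└────────────────
       [ ] main.┃The process monitors
━━━━━━━━━━━━━━━━┃The system handles m
                ┃The process transfor
                ┃Data processing proc
                ┗━━━━━━━━━━━━━━━━━━━━


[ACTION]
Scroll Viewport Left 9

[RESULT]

          ┃ Minesweeper              
          ┠──────────────────────────
┏━━━━━━━━━━━━━━━━━━━━━━━━━┓          
┃ CheckboxTree            ┃          
┠─────────────────────────┨          
┃>[-] project/            ┃          
┃   [x] main.c            ┃          
┃   [-] views/            ┃          
┃     [ ] scripts┏━━━━━━━━━━━━━━━━━━━
┃       [ ] .giti┃ DialogModal       
┃       [ ] READM┠───────────────────
┃       [ ] parse┃This module optimiz
┃       [ ] datab┃                   
┃       [ ] worke┃Data processing tra
┃     [x] package┃The┌───────────────
┃   [-] docs/    ┃Err│       Save Cha
┃     [x] cache.p┃The│ Unsaved change
┃     [ ] tests/ ┃The│            [OK
┃       [ ] Makef┃The└───────────────
┃       [ ] main.┃The process monitor
┗━━━━━━━━━━━━━━━━┃The system handles 
                 ┃The process transfo
                 ┃Data processing pro
                 ┗━━━━━━━━━━━━━━━━━━━


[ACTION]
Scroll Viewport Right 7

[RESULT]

   ┃ Minesweeper                     
   ┠─────────────────────────────────
━━━━━━━━━━━━━━━━━━━┓                 
boxTree            ┃                 
───────────────────┨                 
roject/            ┃                 
 main.c            ┃                 
 views/            ┃                 
 ] scripts┏━━━━━━━━━━━━━━━━━━━━━━━━━━
 [ ] .giti┃ DialogModal              
 [ ] READM┠──────────────────────────
 [ ] parse┃This module optimizes user
 [ ] datab┃                          
 [ ] worke┃Data processing transforms
x] package┃The┌──────────────────────
 docs/    ┃Err│       Save Changes?  
x] cache.p┃The│ Unsaved changes detec
 ] tests/ ┃The│            [OK]      
 [ ] Makef┃The└──────────────────────
 [ ] main.┃The process monitors batch
━━━━━━━━━━┃The system handles memory 
          ┃The process transforms dat
          ┃Data processing processes 
          ┗━━━━━━━━━━━━━━━━━━━━━━━━━━


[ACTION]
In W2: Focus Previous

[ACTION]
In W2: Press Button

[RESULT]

   ┃ Minesweeper                     
   ┠─────────────────────────────────
━━━━━━━━━━━━━━━━━━━┓                 
boxTree            ┃                 
───────────────────┨                 
roject/            ┃                 
 main.c            ┃                 
 views/            ┃                 
 ] scripts┏━━━━━━━━━━━━━━━━━━━━━━━━━━
 [ ] .giti┃ DialogModal              
 [ ] READM┠──────────────────────────
 [ ] parse┃This module optimizes user
 [ ] datab┃                          
 [ ] worke┃Data processing transforms
x] package┃The architecture coordinat
 docs/    ┃Error handling generates l
x] cache.p┃The process optimizes memo
 ] tests/ ┃The process maintains inco
 [ ] Makef┃The system generates confi
 [ ] main.┃The process monitors batch
━━━━━━━━━━┃The system handles memory 
          ┃The process transforms dat
          ┃Data processing processes 
          ┗━━━━━━━━━━━━━━━━━━━━━━━━━━


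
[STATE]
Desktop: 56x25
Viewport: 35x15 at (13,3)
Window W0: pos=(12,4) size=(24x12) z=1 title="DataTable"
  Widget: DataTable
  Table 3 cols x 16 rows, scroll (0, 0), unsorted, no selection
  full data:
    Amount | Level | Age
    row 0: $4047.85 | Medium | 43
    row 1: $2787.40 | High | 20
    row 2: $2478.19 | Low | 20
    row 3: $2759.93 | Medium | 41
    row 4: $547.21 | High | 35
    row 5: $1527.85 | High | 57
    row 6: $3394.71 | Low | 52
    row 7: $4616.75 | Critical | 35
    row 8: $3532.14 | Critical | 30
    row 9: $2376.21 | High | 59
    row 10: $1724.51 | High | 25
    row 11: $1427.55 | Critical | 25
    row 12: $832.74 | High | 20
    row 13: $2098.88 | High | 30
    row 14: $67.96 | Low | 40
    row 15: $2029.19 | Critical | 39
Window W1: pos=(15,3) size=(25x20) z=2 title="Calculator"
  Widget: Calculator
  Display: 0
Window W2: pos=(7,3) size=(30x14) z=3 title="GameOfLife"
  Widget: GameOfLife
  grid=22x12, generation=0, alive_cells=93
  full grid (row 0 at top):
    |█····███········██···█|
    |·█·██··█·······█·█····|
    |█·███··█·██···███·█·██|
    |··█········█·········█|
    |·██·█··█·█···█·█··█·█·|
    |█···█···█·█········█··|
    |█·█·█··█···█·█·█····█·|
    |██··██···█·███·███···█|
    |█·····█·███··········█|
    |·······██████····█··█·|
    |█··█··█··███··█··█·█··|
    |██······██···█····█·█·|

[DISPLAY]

━━━━━━━━━━━━━━━━━━━━━━━┓━━┓        
OfLife                 ┃  ┃        
───────────────────────┨──┨        
0                      ┃ 0┃        
··█·······█·█····      ┃  ┃        
··█·██···███·█·██      ┃  ┃        
······█·········█      ┃  ┃        
··█·█···█·█··█·█·      ┃  ┃        
···█·█········█··      ┃  ┃        
··█···█·█·█····█·      ┃  ┃        
█···█·███·███···█      ┃  ┃        
·█·███··········█      ┃  ┃        
··██████····█··█·      ┃  ┃        
━━━━━━━━━━━━━━━━━━━━━━━┛  ┃        
  ┃└───┴───┴───┴───┘      ┃        


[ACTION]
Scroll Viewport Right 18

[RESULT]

━━━━━━━━━━━━━━━┓━━┓                
               ┃  ┃                
───────────────┨──┨                
               ┃ 0┃                
··█·█····      ┃  ┃                
·███·█·██      ┃  ┃                
········█      ┃  ┃                
█·█··█·█·      ┃  ┃                
······█··      ┃  ┃                
█·█····█·      ┃  ┃                
█·███···█      ┃  ┃                
········█      ┃  ┃                
····█··█·      ┃  ┃                
━━━━━━━━━━━━━━━┛  ┃                
───┴───┴───┘      ┃                


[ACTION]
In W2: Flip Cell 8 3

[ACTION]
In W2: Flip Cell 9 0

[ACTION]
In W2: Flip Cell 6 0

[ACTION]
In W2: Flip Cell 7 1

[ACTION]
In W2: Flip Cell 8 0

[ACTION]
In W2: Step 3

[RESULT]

━━━━━━━━━━━━━━━┓━━┓                
               ┃  ┃                
───────────────┨──┨                
               ┃ 0┃                
····█··█·      ┃  ┃                
········█      ┃  ┃                
····█····      ┃  ┃                
····█·█·█      ┃  ┃                
·······█·      ┃  ┃                
█·██·····      ┃  ┃                
█········      ┃  ┃                
·········      ┃  ┃                
██···█···      ┃  ┃                
━━━━━━━━━━━━━━━┛  ┃                
───┴───┴───┘      ┃                
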